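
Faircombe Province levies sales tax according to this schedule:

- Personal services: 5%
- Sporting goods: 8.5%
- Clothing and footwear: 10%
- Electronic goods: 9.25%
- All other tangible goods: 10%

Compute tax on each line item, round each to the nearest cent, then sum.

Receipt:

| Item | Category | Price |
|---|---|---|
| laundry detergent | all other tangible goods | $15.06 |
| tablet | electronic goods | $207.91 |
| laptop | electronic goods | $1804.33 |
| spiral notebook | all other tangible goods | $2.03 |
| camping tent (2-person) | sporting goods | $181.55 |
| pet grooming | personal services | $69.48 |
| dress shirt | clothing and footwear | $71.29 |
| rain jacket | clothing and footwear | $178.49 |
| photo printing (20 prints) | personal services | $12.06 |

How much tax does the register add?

$232.32

Laundry detergent $15.06: all other tangible goods → 10% → $1.51
Tablet $207.91: electronic goods → 9.25% → $19.23
Laptop $1804.33: electronic goods → 9.25% → $166.90
Spiral notebook $2.03: all other tangible goods → 10% → $0.20
Camping tent (2-person) $181.55: sporting goods → 8.5% → $15.43
Pet grooming $69.48: personal services → 5% → $3.47
Dress shirt $71.29: clothing and footwear → 10% → $7.13
Rain jacket $178.49: clothing and footwear → 10% → $17.85
Photo printing (20 prints) $12.06: personal services → 5% → $0.60
Total tax = $1.51 + $19.23 + $166.90 + $0.20 + $15.43 + $3.47 + $7.13 + $17.85 + $0.60 = $232.32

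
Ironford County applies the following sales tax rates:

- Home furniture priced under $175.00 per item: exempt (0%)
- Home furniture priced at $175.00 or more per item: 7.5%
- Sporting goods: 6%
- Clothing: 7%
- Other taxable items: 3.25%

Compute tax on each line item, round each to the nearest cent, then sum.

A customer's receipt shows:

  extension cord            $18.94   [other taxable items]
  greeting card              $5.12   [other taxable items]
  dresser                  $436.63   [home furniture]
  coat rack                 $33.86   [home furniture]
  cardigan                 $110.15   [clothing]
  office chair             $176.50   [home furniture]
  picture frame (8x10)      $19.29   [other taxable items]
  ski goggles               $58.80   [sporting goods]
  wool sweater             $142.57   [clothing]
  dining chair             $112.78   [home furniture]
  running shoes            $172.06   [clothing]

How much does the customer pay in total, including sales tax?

Extension cord $18.94: other taxable items → 3.25% → $0.62
Greeting card $5.12: other taxable items → 3.25% → $0.17
Dresser $436.63: home furniture, $175.00 or more → 7.5% → $32.75
Coat rack $33.86: home furniture, under $175.00 → 0% → $0.00
Cardigan $110.15: clothing → 7% → $7.71
Office chair $176.50: home furniture, $175.00 or more → 7.5% → $13.24
Picture frame (8x10) $19.29: other taxable items → 3.25% → $0.63
Ski goggles $58.80: sporting goods → 6% → $3.53
Wool sweater $142.57: clothing → 7% → $9.98
Dining chair $112.78: home furniture, under $175.00 → 0% → $0.00
Running shoes $172.06: clothing → 7% → $12.04
Subtotal = $1286.70; tax = $80.67; total due = $1367.37

$1367.37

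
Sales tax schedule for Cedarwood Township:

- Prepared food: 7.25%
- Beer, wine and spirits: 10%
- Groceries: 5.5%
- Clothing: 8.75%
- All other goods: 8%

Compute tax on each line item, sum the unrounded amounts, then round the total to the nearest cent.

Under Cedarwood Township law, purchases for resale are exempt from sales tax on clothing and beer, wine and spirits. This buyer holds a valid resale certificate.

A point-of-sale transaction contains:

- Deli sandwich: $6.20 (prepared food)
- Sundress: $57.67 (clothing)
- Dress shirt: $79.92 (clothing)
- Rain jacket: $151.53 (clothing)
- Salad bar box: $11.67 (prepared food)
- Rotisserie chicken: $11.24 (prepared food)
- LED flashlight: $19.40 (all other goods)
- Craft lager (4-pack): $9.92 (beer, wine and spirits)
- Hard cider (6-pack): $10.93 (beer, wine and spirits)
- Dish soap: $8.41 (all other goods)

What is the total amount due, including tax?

Deli sandwich $6.20: prepared food → 7.25% → $0.4495
Sundress $57.67: clothing, buyer-exempt → 0% → $0.00
Dress shirt $79.92: clothing, buyer-exempt → 0% → $0.00
Rain jacket $151.53: clothing, buyer-exempt → 0% → $0.00
Salad bar box $11.67: prepared food → 7.25% → $0.846075
Rotisserie chicken $11.24: prepared food → 7.25% → $0.8149
LED flashlight $19.40: all other goods → 8% → $1.552
Craft lager (4-pack) $9.92: beer, wine and spirits, buyer-exempt → 0% → $0.00
Hard cider (6-pack) $10.93: beer, wine and spirits, buyer-exempt → 0% → $0.00
Dish soap $8.41: all other goods → 8% → $0.6728
Subtotal = $366.89; unrounded tax = $4.335275 → $4.34; total due = $371.23

$371.23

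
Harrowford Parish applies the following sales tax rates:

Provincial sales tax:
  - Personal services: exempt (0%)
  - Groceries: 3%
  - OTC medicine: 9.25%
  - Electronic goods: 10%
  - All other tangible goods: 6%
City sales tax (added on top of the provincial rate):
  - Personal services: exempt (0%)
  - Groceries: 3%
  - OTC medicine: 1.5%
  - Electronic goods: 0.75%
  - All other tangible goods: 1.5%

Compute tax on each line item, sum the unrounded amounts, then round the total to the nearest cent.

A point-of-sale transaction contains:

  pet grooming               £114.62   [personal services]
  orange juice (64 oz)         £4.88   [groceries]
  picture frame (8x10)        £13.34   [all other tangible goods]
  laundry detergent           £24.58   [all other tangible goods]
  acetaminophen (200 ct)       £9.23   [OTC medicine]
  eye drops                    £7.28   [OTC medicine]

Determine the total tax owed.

£4.91

Pet grooming £114.62: personal services → 0% + 0% city = 0% → £0.00
Orange juice (64 oz) £4.88: groceries → 3% + 3% city = 6% → £0.2928
Picture frame (8x10) £13.34: all other tangible goods → 6% + 1.5% city = 7.5% → £1.0005
Laundry detergent £24.58: all other tangible goods → 6% + 1.5% city = 7.5% → £1.8435
Acetaminophen (200 ct) £9.23: OTC medicine → 9.25% + 1.5% city = 10.75% → £0.992225
Eye drops £7.28: OTC medicine → 9.25% + 1.5% city = 10.75% → £0.7826
Unrounded tax sum = £4.911625 → £4.91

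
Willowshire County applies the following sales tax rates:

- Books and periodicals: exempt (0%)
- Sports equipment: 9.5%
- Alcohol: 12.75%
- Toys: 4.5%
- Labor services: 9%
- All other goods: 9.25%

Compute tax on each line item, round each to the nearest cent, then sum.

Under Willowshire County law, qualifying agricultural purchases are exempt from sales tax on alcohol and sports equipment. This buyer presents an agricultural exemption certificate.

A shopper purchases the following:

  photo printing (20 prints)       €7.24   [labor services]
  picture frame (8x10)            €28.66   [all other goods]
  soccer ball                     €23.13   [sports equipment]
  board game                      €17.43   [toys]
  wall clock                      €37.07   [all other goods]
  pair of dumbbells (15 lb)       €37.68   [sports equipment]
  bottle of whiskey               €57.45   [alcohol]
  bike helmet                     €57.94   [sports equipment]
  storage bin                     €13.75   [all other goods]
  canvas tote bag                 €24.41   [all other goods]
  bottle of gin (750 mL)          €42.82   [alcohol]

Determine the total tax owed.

Photo printing (20 prints) €7.24: labor services → 9% → €0.65
Picture frame (8x10) €28.66: all other goods → 9.25% → €2.65
Soccer ball €23.13: sports equipment, buyer-exempt → 0% → €0.00
Board game €17.43: toys → 4.5% → €0.78
Wall clock €37.07: all other goods → 9.25% → €3.43
Pair of dumbbells (15 lb) €37.68: sports equipment, buyer-exempt → 0% → €0.00
Bottle of whiskey €57.45: alcohol, buyer-exempt → 0% → €0.00
Bike helmet €57.94: sports equipment, buyer-exempt → 0% → €0.00
Storage bin €13.75: all other goods → 9.25% → €1.27
Canvas tote bag €24.41: all other goods → 9.25% → €2.26
Bottle of gin (750 mL) €42.82: alcohol, buyer-exempt → 0% → €0.00
Total tax = €0.65 + €2.65 + €0.78 + €3.43 + €1.27 + €2.26 = €11.04

€11.04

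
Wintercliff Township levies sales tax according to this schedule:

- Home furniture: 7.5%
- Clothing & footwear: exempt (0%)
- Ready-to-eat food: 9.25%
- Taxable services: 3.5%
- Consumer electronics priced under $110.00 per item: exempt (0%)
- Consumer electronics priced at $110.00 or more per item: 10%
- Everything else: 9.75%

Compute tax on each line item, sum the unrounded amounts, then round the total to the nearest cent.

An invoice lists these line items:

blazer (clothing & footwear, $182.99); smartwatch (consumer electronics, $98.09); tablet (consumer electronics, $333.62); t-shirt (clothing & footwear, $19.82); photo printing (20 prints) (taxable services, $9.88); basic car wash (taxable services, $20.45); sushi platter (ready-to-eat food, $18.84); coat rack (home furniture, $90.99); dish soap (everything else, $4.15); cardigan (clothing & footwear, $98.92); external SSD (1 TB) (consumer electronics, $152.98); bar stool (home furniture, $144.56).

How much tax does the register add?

$69.54

Blazer $182.99: clothing & footwear → 0% → $0.00
Smartwatch $98.09: consumer electronics, under $110.00 → 0% → $0.00
Tablet $333.62: consumer electronics, $110.00 or more → 10% → $33.362
T-shirt $19.82: clothing & footwear → 0% → $0.00
Photo printing (20 prints) $9.88: taxable services → 3.5% → $0.3458
Basic car wash $20.45: taxable services → 3.5% → $0.71575
Sushi platter $18.84: ready-to-eat food → 9.25% → $1.7427
Coat rack $90.99: home furniture → 7.5% → $6.82425
Dish soap $4.15: everything else → 9.75% → $0.404625
Cardigan $98.92: clothing & footwear → 0% → $0.00
External SSD (1 TB) $152.98: consumer electronics, $110.00 or more → 10% → $15.298
Bar stool $144.56: home furniture → 7.5% → $10.842
Unrounded tax sum = $69.535125 → $69.54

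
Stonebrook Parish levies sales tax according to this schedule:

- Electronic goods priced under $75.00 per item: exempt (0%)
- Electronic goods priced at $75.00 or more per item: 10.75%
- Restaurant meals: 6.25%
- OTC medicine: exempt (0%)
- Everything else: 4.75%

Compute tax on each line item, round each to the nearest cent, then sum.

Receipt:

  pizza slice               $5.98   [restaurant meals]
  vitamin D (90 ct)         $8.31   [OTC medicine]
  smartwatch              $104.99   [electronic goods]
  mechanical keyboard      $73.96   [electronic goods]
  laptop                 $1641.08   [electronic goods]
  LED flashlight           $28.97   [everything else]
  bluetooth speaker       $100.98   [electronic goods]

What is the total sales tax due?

Pizza slice $5.98: restaurant meals → 6.25% → $0.37
Vitamin D (90 ct) $8.31: OTC medicine → 0% → $0.00
Smartwatch $104.99: electronic goods, $75.00 or more → 10.75% → $11.29
Mechanical keyboard $73.96: electronic goods, under $75.00 → 0% → $0.00
Laptop $1641.08: electronic goods, $75.00 or more → 10.75% → $176.42
LED flashlight $28.97: everything else → 4.75% → $1.38
Bluetooth speaker $100.98: electronic goods, $75.00 or more → 10.75% → $10.86
Total tax = $0.37 + $11.29 + $176.42 + $1.38 + $10.86 = $200.32

$200.32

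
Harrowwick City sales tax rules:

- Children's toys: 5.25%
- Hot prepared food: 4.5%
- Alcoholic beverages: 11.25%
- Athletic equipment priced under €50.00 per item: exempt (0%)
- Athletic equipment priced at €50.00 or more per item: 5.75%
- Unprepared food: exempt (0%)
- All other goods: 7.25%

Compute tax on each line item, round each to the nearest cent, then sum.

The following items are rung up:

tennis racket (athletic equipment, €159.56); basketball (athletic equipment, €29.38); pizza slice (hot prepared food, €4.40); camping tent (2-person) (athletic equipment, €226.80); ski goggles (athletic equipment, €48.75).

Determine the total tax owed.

Tennis racket €159.56: athletic equipment, €50.00 or more → 5.75% → €9.17
Basketball €29.38: athletic equipment, under €50.00 → 0% → €0.00
Pizza slice €4.40: hot prepared food → 4.5% → €0.20
Camping tent (2-person) €226.80: athletic equipment, €50.00 or more → 5.75% → €13.04
Ski goggles €48.75: athletic equipment, under €50.00 → 0% → €0.00
Total tax = €9.17 + €0.20 + €13.04 = €22.41

€22.41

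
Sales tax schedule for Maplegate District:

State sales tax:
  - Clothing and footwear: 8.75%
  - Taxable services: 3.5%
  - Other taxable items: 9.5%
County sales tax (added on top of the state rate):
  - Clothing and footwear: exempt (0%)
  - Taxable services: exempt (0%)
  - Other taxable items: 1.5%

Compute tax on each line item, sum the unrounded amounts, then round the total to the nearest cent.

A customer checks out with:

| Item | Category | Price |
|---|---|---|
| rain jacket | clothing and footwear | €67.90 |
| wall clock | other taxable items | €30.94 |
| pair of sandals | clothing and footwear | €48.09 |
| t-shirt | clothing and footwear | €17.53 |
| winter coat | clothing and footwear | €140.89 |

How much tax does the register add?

Rain jacket €67.90: clothing and footwear → 8.75% + 0% county = 8.75% → €5.94125
Wall clock €30.94: other taxable items → 9.5% + 1.5% county = 11% → €3.4034
Pair of sandals €48.09: clothing and footwear → 8.75% + 0% county = 8.75% → €4.207875
T-shirt €17.53: clothing and footwear → 8.75% + 0% county = 8.75% → €1.533875
Winter coat €140.89: clothing and footwear → 8.75% + 0% county = 8.75% → €12.327875
Unrounded tax sum = €27.414275 → €27.41

€27.41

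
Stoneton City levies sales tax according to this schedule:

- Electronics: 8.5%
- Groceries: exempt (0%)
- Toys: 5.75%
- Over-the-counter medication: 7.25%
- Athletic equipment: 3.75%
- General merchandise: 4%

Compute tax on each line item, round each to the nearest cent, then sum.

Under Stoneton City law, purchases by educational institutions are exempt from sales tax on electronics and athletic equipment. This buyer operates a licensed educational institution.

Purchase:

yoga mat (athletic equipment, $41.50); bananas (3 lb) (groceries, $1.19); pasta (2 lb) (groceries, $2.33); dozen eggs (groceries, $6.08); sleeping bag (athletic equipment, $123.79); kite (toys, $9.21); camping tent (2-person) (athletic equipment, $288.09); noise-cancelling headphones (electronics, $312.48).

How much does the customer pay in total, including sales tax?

Yoga mat $41.50: athletic equipment, buyer-exempt → 0% → $0.00
Bananas (3 lb) $1.19: groceries → 0% → $0.00
Pasta (2 lb) $2.33: groceries → 0% → $0.00
Dozen eggs $6.08: groceries → 0% → $0.00
Sleeping bag $123.79: athletic equipment, buyer-exempt → 0% → $0.00
Kite $9.21: toys → 5.75% → $0.53
Camping tent (2-person) $288.09: athletic equipment, buyer-exempt → 0% → $0.00
Noise-cancelling headphones $312.48: electronics, buyer-exempt → 0% → $0.00
Subtotal = $784.67; tax = $0.53; total due = $785.20

$785.20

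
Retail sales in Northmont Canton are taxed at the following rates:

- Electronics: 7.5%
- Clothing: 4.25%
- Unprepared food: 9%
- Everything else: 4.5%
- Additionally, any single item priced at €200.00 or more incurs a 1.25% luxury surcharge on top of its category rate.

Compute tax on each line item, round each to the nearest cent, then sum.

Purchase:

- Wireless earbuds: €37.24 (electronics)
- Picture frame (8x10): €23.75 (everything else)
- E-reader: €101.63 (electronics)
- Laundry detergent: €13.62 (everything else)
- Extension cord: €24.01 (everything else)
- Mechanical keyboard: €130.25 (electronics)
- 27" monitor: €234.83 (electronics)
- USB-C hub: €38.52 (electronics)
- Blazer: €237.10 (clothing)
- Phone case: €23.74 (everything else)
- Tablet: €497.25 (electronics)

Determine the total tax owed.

€104.00

Wireless earbuds €37.24: electronics → 7.5% → €2.79
Picture frame (8x10) €23.75: everything else → 4.5% → €1.07
E-reader €101.63: electronics → 7.5% → €7.62
Laundry detergent €13.62: everything else → 4.5% → €0.61
Extension cord €24.01: everything else → 4.5% → €1.08
Mechanical keyboard €130.25: electronics → 7.5% → €9.77
27" monitor €234.83: electronics → 7.5% + 1.25% surcharge = 8.75% → €20.55
USB-C hub €38.52: electronics → 7.5% → €2.89
Blazer €237.10: clothing → 4.25% + 1.25% surcharge = 5.5% → €13.04
Phone case €23.74: everything else → 4.5% → €1.07
Tablet €497.25: electronics → 7.5% + 1.25% surcharge = 8.75% → €43.51
Total tax = €2.79 + €1.07 + €7.62 + €0.61 + €1.08 + €9.77 + €20.55 + €2.89 + €13.04 + €1.07 + €43.51 = €104.00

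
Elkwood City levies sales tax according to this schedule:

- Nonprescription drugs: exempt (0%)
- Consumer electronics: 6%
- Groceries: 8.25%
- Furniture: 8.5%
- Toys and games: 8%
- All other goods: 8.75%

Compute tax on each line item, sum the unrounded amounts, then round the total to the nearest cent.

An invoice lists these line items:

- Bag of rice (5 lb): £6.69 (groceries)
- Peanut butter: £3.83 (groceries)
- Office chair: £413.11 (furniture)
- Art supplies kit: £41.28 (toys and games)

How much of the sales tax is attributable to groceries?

£0.87

Bag of rice (5 lb) £6.69: groceries → 8.25% → £0.551925
Peanut butter £3.83: groceries → 8.25% → £0.315975
Tax on groceries: unrounded sum = £0.8679 → £0.87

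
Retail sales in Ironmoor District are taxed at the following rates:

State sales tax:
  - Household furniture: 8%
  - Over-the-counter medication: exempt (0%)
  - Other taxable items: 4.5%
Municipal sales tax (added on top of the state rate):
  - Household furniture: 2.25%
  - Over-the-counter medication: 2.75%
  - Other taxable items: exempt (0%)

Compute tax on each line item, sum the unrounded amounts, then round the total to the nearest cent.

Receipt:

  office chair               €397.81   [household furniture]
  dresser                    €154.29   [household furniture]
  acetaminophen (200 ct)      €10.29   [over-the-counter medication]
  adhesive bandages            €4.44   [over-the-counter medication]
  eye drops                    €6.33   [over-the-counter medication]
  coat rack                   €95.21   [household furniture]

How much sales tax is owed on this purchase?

Office chair €397.81: household furniture → 8% + 2.25% municipal = 10.25% → €40.775525
Dresser €154.29: household furniture → 8% + 2.25% municipal = 10.25% → €15.814725
Acetaminophen (200 ct) €10.29: over-the-counter medication → 0% + 2.75% municipal = 2.75% → €0.282975
Adhesive bandages €4.44: over-the-counter medication → 0% + 2.75% municipal = 2.75% → €0.1221
Eye drops €6.33: over-the-counter medication → 0% + 2.75% municipal = 2.75% → €0.174075
Coat rack €95.21: household furniture → 8% + 2.25% municipal = 10.25% → €9.759025
Unrounded tax sum = €66.928425 → €66.93

€66.93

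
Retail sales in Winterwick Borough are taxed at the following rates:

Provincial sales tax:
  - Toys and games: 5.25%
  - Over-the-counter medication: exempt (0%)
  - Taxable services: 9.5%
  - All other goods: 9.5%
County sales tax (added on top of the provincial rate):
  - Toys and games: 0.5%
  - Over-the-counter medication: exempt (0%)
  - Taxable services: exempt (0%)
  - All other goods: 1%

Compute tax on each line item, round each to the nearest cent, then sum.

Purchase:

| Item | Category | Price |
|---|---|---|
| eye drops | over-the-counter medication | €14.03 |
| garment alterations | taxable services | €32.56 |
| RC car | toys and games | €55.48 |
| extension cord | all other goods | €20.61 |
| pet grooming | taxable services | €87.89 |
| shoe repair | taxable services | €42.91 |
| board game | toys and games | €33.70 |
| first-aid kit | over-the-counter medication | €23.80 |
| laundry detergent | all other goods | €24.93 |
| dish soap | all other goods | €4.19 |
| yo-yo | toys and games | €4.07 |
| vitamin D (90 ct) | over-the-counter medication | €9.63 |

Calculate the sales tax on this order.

Eye drops €14.03: over-the-counter medication → 0% + 0% county = 0% → €0.00
Garment alterations €32.56: taxable services → 9.5% + 0% county = 9.5% → €3.09
RC car €55.48: toys and games → 5.25% + 0.5% county = 5.75% → €3.19
Extension cord €20.61: all other goods → 9.5% + 1% county = 10.5% → €2.16
Pet grooming €87.89: taxable services → 9.5% + 0% county = 9.5% → €8.35
Shoe repair €42.91: taxable services → 9.5% + 0% county = 9.5% → €4.08
Board game €33.70: toys and games → 5.25% + 0.5% county = 5.75% → €1.94
First-aid kit €23.80: over-the-counter medication → 0% + 0% county = 0% → €0.00
Laundry detergent €24.93: all other goods → 9.5% + 1% county = 10.5% → €2.62
Dish soap €4.19: all other goods → 9.5% + 1% county = 10.5% → €0.44
Yo-yo €4.07: toys and games → 5.25% + 0.5% county = 5.75% → €0.23
Vitamin D (90 ct) €9.63: over-the-counter medication → 0% + 0% county = 0% → €0.00
Total tax = €3.09 + €3.19 + €2.16 + €8.35 + €4.08 + €1.94 + €2.62 + €0.44 + €0.23 = €26.10

€26.10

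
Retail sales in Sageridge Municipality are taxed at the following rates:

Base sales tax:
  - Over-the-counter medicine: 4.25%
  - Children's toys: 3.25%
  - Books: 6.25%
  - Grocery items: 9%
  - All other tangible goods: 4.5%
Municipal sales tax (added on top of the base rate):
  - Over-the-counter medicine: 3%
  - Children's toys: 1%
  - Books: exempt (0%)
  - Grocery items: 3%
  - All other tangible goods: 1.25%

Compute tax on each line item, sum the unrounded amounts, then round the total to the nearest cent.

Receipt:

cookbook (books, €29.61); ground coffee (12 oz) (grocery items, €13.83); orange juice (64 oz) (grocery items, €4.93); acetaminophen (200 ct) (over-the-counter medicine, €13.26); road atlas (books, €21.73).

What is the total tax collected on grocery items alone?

€2.25

Ground coffee (12 oz) €13.83: grocery items → 9% + 3% municipal = 12% → €1.6596
Orange juice (64 oz) €4.93: grocery items → 9% + 3% municipal = 12% → €0.5916
Tax on grocery items: unrounded sum = €2.2512 → €2.25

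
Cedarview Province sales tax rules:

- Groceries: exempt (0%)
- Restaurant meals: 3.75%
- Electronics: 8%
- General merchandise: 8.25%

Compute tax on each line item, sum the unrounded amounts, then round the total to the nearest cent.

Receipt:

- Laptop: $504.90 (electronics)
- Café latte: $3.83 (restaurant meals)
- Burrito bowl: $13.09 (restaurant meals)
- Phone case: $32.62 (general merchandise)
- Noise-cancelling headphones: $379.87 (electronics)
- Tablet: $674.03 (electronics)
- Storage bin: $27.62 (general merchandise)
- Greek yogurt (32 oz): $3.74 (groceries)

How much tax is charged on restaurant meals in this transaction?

$0.63

Café latte $3.83: restaurant meals → 3.75% → $0.143625
Burrito bowl $13.09: restaurant meals → 3.75% → $0.490875
Tax on restaurant meals: unrounded sum = $0.6345 → $0.63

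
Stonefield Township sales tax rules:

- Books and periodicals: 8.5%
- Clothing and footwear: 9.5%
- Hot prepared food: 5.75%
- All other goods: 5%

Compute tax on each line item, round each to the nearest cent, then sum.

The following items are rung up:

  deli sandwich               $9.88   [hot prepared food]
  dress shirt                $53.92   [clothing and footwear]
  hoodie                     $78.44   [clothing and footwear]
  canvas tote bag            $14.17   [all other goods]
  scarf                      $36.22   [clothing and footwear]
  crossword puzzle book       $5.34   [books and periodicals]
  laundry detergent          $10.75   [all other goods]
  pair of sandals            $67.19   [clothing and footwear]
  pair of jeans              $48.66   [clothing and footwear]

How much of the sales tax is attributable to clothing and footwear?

$27.01

Dress shirt $53.92: clothing and footwear → 9.5% → $5.12
Hoodie $78.44: clothing and footwear → 9.5% → $7.45
Scarf $36.22: clothing and footwear → 9.5% → $3.44
Pair of sandals $67.19: clothing and footwear → 9.5% → $6.38
Pair of jeans $48.66: clothing and footwear → 9.5% → $4.62
Tax on clothing and footwear = $5.12 + $7.45 + $3.44 + $6.38 + $4.62 = $27.01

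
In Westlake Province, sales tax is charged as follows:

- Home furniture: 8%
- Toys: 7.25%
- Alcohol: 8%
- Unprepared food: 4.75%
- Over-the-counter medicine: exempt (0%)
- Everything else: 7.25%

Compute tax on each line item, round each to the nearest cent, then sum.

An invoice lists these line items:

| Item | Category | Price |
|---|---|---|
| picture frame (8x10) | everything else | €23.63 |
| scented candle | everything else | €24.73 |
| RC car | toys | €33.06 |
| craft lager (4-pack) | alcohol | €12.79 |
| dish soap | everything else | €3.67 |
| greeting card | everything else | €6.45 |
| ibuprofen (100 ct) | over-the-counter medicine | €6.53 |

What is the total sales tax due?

€7.66

Picture frame (8x10) €23.63: everything else → 7.25% → €1.71
Scented candle €24.73: everything else → 7.25% → €1.79
RC car €33.06: toys → 7.25% → €2.40
Craft lager (4-pack) €12.79: alcohol → 8% → €1.02
Dish soap €3.67: everything else → 7.25% → €0.27
Greeting card €6.45: everything else → 7.25% → €0.47
Ibuprofen (100 ct) €6.53: over-the-counter medicine → 0% → €0.00
Total tax = €1.71 + €1.79 + €2.40 + €1.02 + €0.27 + €0.47 = €7.66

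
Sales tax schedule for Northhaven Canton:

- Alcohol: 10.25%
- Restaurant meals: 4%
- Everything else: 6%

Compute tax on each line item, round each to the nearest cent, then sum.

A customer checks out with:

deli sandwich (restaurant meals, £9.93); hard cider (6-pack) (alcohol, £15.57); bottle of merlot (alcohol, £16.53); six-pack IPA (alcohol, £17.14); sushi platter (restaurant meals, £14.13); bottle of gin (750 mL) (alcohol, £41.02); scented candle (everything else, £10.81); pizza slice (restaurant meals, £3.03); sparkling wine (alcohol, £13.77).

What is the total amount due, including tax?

£154.33

Deli sandwich £9.93: restaurant meals → 4% → £0.40
Hard cider (6-pack) £15.57: alcohol → 10.25% → £1.60
Bottle of merlot £16.53: alcohol → 10.25% → £1.69
Six-pack IPA £17.14: alcohol → 10.25% → £1.76
Sushi platter £14.13: restaurant meals → 4% → £0.57
Bottle of gin (750 mL) £41.02: alcohol → 10.25% → £4.20
Scented candle £10.81: everything else → 6% → £0.65
Pizza slice £3.03: restaurant meals → 4% → £0.12
Sparkling wine £13.77: alcohol → 10.25% → £1.41
Subtotal = £141.93; tax = £12.40; total due = £154.33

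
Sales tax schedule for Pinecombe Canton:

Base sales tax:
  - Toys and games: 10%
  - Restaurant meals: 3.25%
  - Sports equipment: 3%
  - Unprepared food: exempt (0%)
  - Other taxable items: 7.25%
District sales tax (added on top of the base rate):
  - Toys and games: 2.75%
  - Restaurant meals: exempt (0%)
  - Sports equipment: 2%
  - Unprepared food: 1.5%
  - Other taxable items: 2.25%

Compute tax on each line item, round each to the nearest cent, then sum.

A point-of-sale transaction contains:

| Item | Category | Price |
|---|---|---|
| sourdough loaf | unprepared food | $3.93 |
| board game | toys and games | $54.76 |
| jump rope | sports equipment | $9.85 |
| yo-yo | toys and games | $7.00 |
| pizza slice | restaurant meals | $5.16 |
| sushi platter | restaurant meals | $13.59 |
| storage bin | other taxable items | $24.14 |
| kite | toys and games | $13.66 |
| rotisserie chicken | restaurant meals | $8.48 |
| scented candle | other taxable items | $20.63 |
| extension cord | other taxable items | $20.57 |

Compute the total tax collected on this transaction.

Sourdough loaf $3.93: unprepared food → 0% + 1.5% district = 1.5% → $0.06
Board game $54.76: toys and games → 10% + 2.75% district = 12.75% → $6.98
Jump rope $9.85: sports equipment → 3% + 2% district = 5% → $0.49
Yo-yo $7.00: toys and games → 10% + 2.75% district = 12.75% → $0.89
Pizza slice $5.16: restaurant meals → 3.25% + 0% district = 3.25% → $0.17
Sushi platter $13.59: restaurant meals → 3.25% + 0% district = 3.25% → $0.44
Storage bin $24.14: other taxable items → 7.25% + 2.25% district = 9.5% → $2.29
Kite $13.66: toys and games → 10% + 2.75% district = 12.75% → $1.74
Rotisserie chicken $8.48: restaurant meals → 3.25% + 0% district = 3.25% → $0.28
Scented candle $20.63: other taxable items → 7.25% + 2.25% district = 9.5% → $1.96
Extension cord $20.57: other taxable items → 7.25% + 2.25% district = 9.5% → $1.95
Total tax = $0.06 + $6.98 + $0.49 + $0.89 + $0.17 + $0.44 + $2.29 + $1.74 + $0.28 + $1.96 + $1.95 = $17.25

$17.25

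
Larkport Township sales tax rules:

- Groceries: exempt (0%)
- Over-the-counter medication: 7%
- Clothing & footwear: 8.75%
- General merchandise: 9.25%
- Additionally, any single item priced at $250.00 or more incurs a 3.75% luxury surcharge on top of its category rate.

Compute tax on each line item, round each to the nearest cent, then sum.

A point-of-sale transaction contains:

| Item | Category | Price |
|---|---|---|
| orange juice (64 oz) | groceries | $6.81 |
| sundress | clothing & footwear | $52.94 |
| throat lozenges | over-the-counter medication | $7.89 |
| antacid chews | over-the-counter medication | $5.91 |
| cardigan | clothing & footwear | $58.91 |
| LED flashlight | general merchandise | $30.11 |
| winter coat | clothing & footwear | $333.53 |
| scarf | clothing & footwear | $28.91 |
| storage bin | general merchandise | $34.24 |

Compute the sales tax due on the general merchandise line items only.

$5.96

LED flashlight $30.11: general merchandise → 9.25% → $2.79
Storage bin $34.24: general merchandise → 9.25% → $3.17
Tax on general merchandise = $2.79 + $3.17 = $5.96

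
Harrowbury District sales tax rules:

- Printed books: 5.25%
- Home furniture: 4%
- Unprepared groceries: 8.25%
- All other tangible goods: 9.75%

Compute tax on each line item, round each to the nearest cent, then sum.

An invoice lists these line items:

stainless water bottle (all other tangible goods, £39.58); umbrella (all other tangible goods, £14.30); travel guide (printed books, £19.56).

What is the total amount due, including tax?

Stainless water bottle £39.58: all other tangible goods → 9.75% → £3.86
Umbrella £14.30: all other tangible goods → 9.75% → £1.39
Travel guide £19.56: printed books → 5.25% → £1.03
Subtotal = £73.44; tax = £6.28; total due = £79.72

£79.72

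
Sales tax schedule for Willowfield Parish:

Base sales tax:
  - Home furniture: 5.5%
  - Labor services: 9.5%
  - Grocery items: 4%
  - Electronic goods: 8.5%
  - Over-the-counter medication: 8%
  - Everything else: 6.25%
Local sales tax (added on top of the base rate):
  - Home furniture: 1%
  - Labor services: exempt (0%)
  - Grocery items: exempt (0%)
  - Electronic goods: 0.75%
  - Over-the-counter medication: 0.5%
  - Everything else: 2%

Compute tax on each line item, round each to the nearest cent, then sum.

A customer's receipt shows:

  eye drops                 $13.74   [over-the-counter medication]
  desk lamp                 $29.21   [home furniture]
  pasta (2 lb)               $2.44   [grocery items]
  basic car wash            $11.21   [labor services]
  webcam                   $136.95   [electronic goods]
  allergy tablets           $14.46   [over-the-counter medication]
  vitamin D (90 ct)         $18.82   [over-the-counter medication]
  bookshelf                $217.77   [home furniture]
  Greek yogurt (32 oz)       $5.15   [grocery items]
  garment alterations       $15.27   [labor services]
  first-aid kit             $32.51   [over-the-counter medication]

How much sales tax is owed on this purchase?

$38.31

Eye drops $13.74: over-the-counter medication → 8% + 0.5% local = 8.5% → $1.17
Desk lamp $29.21: home furniture → 5.5% + 1% local = 6.5% → $1.90
Pasta (2 lb) $2.44: grocery items → 4% + 0% local = 4% → $0.10
Basic car wash $11.21: labor services → 9.5% + 0% local = 9.5% → $1.06
Webcam $136.95: electronic goods → 8.5% + 0.75% local = 9.25% → $12.67
Allergy tablets $14.46: over-the-counter medication → 8% + 0.5% local = 8.5% → $1.23
Vitamin D (90 ct) $18.82: over-the-counter medication → 8% + 0.5% local = 8.5% → $1.60
Bookshelf $217.77: home furniture → 5.5% + 1% local = 6.5% → $14.16
Greek yogurt (32 oz) $5.15: grocery items → 4% + 0% local = 4% → $0.21
Garment alterations $15.27: labor services → 9.5% + 0% local = 9.5% → $1.45
First-aid kit $32.51: over-the-counter medication → 8% + 0.5% local = 8.5% → $2.76
Total tax = $1.17 + $1.90 + $0.10 + $1.06 + $12.67 + $1.23 + $1.60 + $14.16 + $0.21 + $1.45 + $2.76 = $38.31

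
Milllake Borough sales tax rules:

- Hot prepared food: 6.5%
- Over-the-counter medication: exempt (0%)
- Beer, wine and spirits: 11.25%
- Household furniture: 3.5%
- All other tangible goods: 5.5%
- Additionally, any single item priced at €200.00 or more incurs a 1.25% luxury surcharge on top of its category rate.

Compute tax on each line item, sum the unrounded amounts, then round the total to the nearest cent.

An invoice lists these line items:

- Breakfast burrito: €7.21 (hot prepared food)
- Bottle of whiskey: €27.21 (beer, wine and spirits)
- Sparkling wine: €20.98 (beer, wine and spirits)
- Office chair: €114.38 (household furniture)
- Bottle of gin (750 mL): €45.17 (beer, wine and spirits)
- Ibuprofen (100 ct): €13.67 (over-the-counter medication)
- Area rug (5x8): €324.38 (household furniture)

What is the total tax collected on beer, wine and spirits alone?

€10.50

Bottle of whiskey €27.21: beer, wine and spirits → 11.25% → €3.061125
Sparkling wine €20.98: beer, wine and spirits → 11.25% → €2.36025
Bottle of gin (750 mL) €45.17: beer, wine and spirits → 11.25% → €5.081625
Tax on beer, wine and spirits: unrounded sum = €10.503 → €10.50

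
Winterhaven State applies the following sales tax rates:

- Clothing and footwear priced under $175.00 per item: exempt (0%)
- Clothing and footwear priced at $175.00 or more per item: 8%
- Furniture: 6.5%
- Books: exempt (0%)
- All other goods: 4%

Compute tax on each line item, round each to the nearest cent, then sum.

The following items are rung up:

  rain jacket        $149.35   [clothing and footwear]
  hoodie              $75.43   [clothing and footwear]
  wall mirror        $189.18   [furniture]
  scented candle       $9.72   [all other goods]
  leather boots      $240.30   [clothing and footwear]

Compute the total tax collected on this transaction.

Rain jacket $149.35: clothing and footwear, under $175.00 → 0% → $0.00
Hoodie $75.43: clothing and footwear, under $175.00 → 0% → $0.00
Wall mirror $189.18: furniture → 6.5% → $12.30
Scented candle $9.72: all other goods → 4% → $0.39
Leather boots $240.30: clothing and footwear, $175.00 or more → 8% → $19.22
Total tax = $12.30 + $0.39 + $19.22 = $31.91

$31.91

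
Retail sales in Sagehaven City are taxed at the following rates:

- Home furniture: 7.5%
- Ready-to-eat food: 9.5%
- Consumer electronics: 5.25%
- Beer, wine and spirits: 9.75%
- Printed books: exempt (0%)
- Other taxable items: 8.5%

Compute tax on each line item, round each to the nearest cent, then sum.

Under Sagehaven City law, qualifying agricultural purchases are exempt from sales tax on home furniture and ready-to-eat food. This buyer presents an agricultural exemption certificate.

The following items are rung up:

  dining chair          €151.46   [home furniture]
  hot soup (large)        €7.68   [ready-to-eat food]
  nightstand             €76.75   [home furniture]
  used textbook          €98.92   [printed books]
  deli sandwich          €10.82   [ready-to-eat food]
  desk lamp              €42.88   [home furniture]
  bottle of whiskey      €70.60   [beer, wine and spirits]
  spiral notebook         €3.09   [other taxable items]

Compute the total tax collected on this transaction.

Dining chair €151.46: home furniture, buyer-exempt → 0% → €0.00
Hot soup (large) €7.68: ready-to-eat food, buyer-exempt → 0% → €0.00
Nightstand €76.75: home furniture, buyer-exempt → 0% → €0.00
Used textbook €98.92: printed books → 0% → €0.00
Deli sandwich €10.82: ready-to-eat food, buyer-exempt → 0% → €0.00
Desk lamp €42.88: home furniture, buyer-exempt → 0% → €0.00
Bottle of whiskey €70.60: beer, wine and spirits → 9.75% → €6.88
Spiral notebook €3.09: other taxable items → 8.5% → €0.26
Total tax = €6.88 + €0.26 = €7.14

€7.14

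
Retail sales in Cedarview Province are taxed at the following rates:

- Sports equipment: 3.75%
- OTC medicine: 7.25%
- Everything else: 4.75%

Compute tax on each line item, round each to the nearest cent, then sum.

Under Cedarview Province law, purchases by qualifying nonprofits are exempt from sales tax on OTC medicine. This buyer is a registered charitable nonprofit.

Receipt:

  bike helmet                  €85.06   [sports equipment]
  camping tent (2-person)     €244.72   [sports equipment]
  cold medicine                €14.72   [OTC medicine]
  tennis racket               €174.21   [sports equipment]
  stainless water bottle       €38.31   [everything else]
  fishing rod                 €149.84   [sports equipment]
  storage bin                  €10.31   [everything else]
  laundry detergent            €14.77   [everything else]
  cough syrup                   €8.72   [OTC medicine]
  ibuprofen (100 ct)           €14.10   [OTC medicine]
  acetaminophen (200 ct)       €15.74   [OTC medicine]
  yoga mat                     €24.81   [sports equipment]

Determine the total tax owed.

€28.46

Bike helmet €85.06: sports equipment → 3.75% → €3.19
Camping tent (2-person) €244.72: sports equipment → 3.75% → €9.18
Cold medicine €14.72: OTC medicine, buyer-exempt → 0% → €0.00
Tennis racket €174.21: sports equipment → 3.75% → €6.53
Stainless water bottle €38.31: everything else → 4.75% → €1.82
Fishing rod €149.84: sports equipment → 3.75% → €5.62
Storage bin €10.31: everything else → 4.75% → €0.49
Laundry detergent €14.77: everything else → 4.75% → €0.70
Cough syrup €8.72: OTC medicine, buyer-exempt → 0% → €0.00
Ibuprofen (100 ct) €14.10: OTC medicine, buyer-exempt → 0% → €0.00
Acetaminophen (200 ct) €15.74: OTC medicine, buyer-exempt → 0% → €0.00
Yoga mat €24.81: sports equipment → 3.75% → €0.93
Total tax = €3.19 + €9.18 + €6.53 + €1.82 + €5.62 + €0.49 + €0.70 + €0.93 = €28.46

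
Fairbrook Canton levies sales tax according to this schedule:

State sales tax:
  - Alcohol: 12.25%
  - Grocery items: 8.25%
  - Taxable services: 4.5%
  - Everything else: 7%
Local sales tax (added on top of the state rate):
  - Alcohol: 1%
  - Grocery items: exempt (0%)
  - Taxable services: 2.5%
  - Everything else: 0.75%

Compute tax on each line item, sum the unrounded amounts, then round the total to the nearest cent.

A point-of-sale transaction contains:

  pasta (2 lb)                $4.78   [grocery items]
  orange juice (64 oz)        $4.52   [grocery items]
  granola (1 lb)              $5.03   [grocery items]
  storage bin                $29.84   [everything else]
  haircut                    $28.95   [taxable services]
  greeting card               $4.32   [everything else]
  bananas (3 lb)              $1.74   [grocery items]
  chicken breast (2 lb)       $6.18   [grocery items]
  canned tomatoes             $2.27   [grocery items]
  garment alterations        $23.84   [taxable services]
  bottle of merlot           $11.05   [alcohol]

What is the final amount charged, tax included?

Pasta (2 lb) $4.78: grocery items → 8.25% + 0% local = 8.25% → $0.39435
Orange juice (64 oz) $4.52: grocery items → 8.25% + 0% local = 8.25% → $0.3729
Granola (1 lb) $5.03: grocery items → 8.25% + 0% local = 8.25% → $0.414975
Storage bin $29.84: everything else → 7% + 0.75% local = 7.75% → $2.3126
Haircut $28.95: taxable services → 4.5% + 2.5% local = 7% → $2.0265
Greeting card $4.32: everything else → 7% + 0.75% local = 7.75% → $0.3348
Bananas (3 lb) $1.74: grocery items → 8.25% + 0% local = 8.25% → $0.14355
Chicken breast (2 lb) $6.18: grocery items → 8.25% + 0% local = 8.25% → $0.50985
Canned tomatoes $2.27: grocery items → 8.25% + 0% local = 8.25% → $0.187275
Garment alterations $23.84: taxable services → 4.5% + 2.5% local = 7% → $1.6688
Bottle of merlot $11.05: alcohol → 12.25% + 1% local = 13.25% → $1.464125
Subtotal = $122.52; unrounded tax = $9.829725 → $9.83; total due = $132.35

$132.35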